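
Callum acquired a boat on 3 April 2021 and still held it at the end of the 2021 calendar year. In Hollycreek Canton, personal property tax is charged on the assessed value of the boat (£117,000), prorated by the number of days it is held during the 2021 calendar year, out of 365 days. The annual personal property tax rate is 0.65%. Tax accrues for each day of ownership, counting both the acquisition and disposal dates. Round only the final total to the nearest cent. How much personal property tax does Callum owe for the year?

£568.81

Days held (3 April – 31 December 2021): 273 out of 365
Tax = £117,000 × 0.65% × 273/365 = £568.8123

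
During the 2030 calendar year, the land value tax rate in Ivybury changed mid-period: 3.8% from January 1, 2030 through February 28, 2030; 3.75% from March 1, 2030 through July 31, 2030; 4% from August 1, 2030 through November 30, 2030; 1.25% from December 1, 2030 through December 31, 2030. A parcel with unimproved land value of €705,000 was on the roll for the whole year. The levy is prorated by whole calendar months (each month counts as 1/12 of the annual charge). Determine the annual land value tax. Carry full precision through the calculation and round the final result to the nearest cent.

€25,615.00

January 1 – February 28, 2030: 2 months at 3.8% → €705,000 × 3.8% × 2/12 = €4,465.0000
March 1 – July 31, 2030: 5 months at 3.75% → €705,000 × 3.75% × 5/12 = €11,015.6250
August 1 – November 30, 2030: 4 months at 4% → €705,000 × 4% × 4/12 = €9,400.0000
December 1 – December 31, 2030: 1 month at 1.25% → €705,000 × 1.25% × 1/12 = €734.3750
Total = €25,615.0000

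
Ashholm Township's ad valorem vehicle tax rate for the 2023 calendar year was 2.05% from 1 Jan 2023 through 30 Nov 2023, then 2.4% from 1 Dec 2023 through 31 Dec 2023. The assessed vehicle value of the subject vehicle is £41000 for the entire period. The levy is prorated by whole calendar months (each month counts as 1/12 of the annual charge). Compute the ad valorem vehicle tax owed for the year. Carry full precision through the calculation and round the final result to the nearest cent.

£852.46

1 Jan – 30 Nov 2023: 11 months at 2.05% → £41000 × 2.05% × 11/12 = £770.4583
1 Dec – 31 Dec 2023: 1 month at 2.4% → £41000 × 2.4% × 1/12 = £82.0000
Total = £852.4583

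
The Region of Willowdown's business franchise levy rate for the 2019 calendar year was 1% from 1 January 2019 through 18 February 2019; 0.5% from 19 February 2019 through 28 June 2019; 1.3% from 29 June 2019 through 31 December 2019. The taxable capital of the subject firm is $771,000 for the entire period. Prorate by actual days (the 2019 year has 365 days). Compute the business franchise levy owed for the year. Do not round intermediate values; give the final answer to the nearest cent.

1 January – 18 February 2019: 49 days at 1% → $771,000 × 1% × 49/365 = $1,035.0411
19 February – 28 June 2019: 130 days at 0.5% → $771,000 × 0.5% × 130/365 = $1,373.0137
29 June – 31 December 2019: 186 days at 1.3% → $771,000 × 1.3% × 186/365 = $5,107.6110
Total = $7,515.6658

$7,515.67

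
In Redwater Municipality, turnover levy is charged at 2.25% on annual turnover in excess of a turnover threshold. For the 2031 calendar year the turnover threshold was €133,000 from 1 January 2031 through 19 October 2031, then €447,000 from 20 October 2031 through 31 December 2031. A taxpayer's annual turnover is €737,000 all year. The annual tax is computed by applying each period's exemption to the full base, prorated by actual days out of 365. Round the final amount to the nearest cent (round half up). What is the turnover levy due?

€12,177.00

1 January – 19 October 2031: 292 days, exemption €133,000 → (€737,000 − €133,000) × 2.25% × 292/365 = €10,872.0000
20 October – 31 December 2031: 73 days, exemption €447,000 → (€737,000 − €447,000) × 2.25% × 73/365 = €1,305.0000
Total = €12,177.0000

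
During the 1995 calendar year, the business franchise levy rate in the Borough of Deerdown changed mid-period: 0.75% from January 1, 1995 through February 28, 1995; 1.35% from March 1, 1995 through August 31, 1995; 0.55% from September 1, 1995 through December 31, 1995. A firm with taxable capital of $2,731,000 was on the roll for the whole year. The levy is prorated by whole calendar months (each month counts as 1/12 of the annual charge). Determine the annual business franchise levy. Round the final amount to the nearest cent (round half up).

January 1 – February 28, 1995: 2 months at 0.75% → $2,731,000 × 0.75% × 2/12 = $3,413.7500
March 1 – August 31, 1995: 6 months at 1.35% → $2,731,000 × 1.35% × 6/12 = $18,434.2500
September 1 – December 31, 1995: 4 months at 0.55% → $2,731,000 × 0.55% × 4/12 = $5,006.8333
Total = $26,854.8333

$26,854.83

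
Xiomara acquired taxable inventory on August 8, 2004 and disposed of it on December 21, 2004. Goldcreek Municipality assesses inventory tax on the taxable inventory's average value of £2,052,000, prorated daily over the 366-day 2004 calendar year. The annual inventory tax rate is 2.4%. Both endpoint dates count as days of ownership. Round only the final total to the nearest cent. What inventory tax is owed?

£18,299.80

Days held (August 8 – December 21, 2004): 136 out of 366
Tax = £2,052,000 × 2.4% × 136/366 = £18,299.8033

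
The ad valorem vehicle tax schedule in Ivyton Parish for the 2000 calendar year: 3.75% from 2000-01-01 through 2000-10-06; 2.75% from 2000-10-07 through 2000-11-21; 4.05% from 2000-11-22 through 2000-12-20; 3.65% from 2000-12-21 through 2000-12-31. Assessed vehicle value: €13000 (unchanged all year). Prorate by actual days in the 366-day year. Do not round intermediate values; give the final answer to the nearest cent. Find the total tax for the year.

2000-01-01 to 2000-10-06: 280 days at 3.75% → €13000 × 3.75% × 280/366 = €372.9508
2000-10-07 to 2000-11-21: 46 days at 2.75% → €13000 × 2.75% × 46/366 = €44.9317
2000-11-22 to 2000-12-20: 29 days at 4.05% → €13000 × 4.05% × 29/366 = €41.7172
2000-12-21 to 2000-12-31: 11 days at 3.65% → €13000 × 3.65% × 11/366 = €14.2609
Total = €473.8607

€473.86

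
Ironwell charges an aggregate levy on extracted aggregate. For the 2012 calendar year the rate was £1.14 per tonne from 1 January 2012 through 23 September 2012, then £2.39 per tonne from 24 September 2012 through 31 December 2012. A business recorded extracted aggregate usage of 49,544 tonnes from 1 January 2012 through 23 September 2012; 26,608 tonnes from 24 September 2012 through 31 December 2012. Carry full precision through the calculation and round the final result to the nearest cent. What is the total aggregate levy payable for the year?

£120,073.28

1 January – 23 September 2012: 49,544 tonnes at £1.14/tonne → £56,480.16
24 September – 31 December 2012: 26,608 tonnes at £2.39/tonne → £63,593.12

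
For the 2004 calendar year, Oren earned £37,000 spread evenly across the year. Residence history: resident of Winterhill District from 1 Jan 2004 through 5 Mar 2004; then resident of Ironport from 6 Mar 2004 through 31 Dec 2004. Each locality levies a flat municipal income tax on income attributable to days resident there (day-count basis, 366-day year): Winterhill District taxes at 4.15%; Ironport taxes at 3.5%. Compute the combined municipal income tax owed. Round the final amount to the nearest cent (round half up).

Winterhill District, 1 Jan – 5 Mar 2004: 65 days → £37,000 × 4.15% × 65/366 = £272.6981
Ironport, 6 Mar – 31 Dec 2004: 301 days → £37,000 × 3.5% × 301/366 = £1,065.0137
Total = £1,337.7117

£1,337.71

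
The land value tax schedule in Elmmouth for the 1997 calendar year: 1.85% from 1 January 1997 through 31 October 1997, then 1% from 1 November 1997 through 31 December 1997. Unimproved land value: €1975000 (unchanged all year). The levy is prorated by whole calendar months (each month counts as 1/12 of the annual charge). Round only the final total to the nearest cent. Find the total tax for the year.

1 January – 31 October 1997: 10 months at 1.85% → €1975000 × 1.85% × 10/12 = €30447.9167
1 November – 31 December 1997: 2 months at 1% → €1975000 × 1% × 2/12 = €3291.6667
Total = €33739.5833

€33739.58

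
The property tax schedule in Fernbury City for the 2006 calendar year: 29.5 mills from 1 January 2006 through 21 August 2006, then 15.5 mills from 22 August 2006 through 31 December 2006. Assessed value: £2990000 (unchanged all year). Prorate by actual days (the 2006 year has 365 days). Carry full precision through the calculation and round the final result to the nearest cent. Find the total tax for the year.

£73066.59

1 January – 21 August 2006: 233 days at 29.5 mills → £2990000 × 2.95% × 233/365 = £56306.2055
22 August – 31 December 2006: 132 days at 15.5 mills → £2990000 × 1.55% × 132/365 = £16760.3836
Total = £73066.5890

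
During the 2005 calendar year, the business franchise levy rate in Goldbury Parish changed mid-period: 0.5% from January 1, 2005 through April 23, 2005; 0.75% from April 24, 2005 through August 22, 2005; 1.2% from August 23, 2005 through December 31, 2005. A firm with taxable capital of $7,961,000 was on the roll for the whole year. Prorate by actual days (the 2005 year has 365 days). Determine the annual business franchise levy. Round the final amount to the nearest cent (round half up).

January 1 – April 23, 2005: 113 days at 0.5% → $7,961,000 × 0.5% × 113/365 = $12,323.1918
April 24 – August 22, 2005: 121 days at 0.75% → $7,961,000 × 0.75% × 121/365 = $19,793.4452
August 23 – December 31, 2005: 131 days at 1.2% → $7,961,000 × 1.2% × 131/365 = $34,286.8274
Total = $66,403.4644

$66,403.46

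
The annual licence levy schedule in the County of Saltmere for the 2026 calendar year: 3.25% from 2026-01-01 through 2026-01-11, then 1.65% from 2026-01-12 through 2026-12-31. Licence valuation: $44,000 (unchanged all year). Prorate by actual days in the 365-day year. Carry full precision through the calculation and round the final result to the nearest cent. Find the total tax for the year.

$747.22

2026-01-01 to 2026-01-11: 11 days at 3.25% → $44,000 × 3.25% × 11/365 = $43.0959
2026-01-12 to 2026-12-31: 354 days at 1.65% → $44,000 × 1.65% × 354/365 = $704.1205
Total = $747.2164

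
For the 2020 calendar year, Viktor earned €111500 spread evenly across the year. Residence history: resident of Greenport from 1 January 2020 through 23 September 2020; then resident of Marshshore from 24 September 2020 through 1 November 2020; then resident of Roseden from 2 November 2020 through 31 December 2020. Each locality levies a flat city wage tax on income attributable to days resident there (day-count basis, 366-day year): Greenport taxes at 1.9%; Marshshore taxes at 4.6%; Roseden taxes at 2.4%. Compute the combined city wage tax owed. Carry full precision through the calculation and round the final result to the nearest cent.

€2530.68

Greenport, 1 January – 23 September 2020: 267 days → €111500 × 1.9% × 267/366 = €1545.4631
Marshshore, 24 September – 1 November 2020: 39 days → €111500 × 4.6% × 39/366 = €546.5328
Roseden, 2 November – 31 December 2020: 60 days → €111500 × 2.4% × 60/366 = €438.6885
Total = €2530.6844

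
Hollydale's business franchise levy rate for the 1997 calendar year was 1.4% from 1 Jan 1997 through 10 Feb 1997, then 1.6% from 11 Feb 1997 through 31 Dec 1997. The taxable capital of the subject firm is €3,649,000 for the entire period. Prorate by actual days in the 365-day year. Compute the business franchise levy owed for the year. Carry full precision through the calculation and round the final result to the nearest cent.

€57,564.22

1 Jan – 10 Feb 1997: 41 days at 1.4% → €3,649,000 × 1.4% × 41/365 = €5,738.4274
11 Feb – 31 Dec 1997: 324 days at 1.6% → €3,649,000 × 1.6% × 324/365 = €51,825.7973
Total = €57,564.2247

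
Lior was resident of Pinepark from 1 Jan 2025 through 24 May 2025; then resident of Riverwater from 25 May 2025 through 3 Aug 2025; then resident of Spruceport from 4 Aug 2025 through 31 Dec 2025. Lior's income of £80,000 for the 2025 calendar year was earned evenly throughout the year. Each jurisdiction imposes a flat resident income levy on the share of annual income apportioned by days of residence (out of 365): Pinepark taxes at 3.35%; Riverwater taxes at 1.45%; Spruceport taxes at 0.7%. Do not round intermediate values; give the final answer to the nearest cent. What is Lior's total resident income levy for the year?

£1,513.10

Pinepark, 1 Jan – 24 May 2025: 144 days → £80,000 × 3.35% × 144/365 = £1,057.3151
Riverwater, 25 May – 3 Aug 2025: 71 days → £80,000 × 1.45% × 71/365 = £225.6438
Spruceport, 4 Aug – 31 Dec 2025: 150 days → £80,000 × 0.7% × 150/365 = £230.1370
Total = £1,513.0959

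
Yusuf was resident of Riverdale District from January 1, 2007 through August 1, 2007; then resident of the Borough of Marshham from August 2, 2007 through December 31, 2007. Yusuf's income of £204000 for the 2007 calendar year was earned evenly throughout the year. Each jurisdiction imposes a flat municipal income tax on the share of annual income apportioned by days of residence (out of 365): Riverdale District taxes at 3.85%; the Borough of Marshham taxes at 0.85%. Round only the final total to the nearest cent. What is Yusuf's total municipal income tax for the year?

£5305.40

Riverdale District, January 1 – August 1, 2007: 213 days → £204000 × 3.85% × 213/365 = £4583.2932
The Borough of Marshham, August 2 – December 31, 2007: 152 days → £204000 × 0.85% × 152/365 = £722.1041
Total = £5305.3973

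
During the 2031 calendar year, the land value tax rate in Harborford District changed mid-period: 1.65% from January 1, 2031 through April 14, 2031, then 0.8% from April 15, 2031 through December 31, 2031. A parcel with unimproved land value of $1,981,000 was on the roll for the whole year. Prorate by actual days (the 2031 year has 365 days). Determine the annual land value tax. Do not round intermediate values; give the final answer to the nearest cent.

January 1 – April 14, 2031: 104 days at 1.65% → $1,981,000 × 1.65% × 104/365 = $9,313.4137
April 15 – December 31, 2031: 261 days at 0.8% → $1,981,000 × 0.8% × 261/365 = $11,332.4055
Total = $20,645.8192

$20,645.82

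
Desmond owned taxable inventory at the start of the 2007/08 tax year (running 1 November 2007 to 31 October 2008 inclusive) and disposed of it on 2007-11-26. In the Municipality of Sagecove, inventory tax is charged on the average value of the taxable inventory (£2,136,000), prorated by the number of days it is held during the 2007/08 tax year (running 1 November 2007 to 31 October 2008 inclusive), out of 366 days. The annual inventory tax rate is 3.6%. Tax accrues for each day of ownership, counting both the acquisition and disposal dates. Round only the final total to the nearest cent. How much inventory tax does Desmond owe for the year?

£5,462.56

Days held (2007-11-01 to 2007-11-26): 26 out of 366
Tax = £2,136,000 × 3.6% × 26/366 = £5,462.5574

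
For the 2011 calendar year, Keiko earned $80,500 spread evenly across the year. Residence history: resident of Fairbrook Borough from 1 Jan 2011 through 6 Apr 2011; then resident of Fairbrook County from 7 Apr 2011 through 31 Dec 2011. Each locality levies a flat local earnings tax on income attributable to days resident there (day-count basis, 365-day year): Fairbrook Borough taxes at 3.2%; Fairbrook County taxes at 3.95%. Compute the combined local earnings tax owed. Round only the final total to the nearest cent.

Fairbrook Borough, 1 Jan – 6 Apr 2011: 96 days → $80,500 × 3.2% × 96/365 = $677.5233
Fairbrook County, 7 Apr – 31 Dec 2011: 269 days → $80,500 × 3.95% × 269/365 = $2,343.4322
Total = $3,020.9555

$3,020.96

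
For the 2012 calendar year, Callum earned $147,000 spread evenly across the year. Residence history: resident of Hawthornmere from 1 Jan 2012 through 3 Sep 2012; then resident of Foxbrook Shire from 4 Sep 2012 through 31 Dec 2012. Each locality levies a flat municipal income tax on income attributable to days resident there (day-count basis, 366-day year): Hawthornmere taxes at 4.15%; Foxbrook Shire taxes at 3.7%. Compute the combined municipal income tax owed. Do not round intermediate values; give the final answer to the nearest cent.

Hawthornmere, 1 Jan – 3 Sep 2012: 247 days → $147,000 × 4.15% × 247/366 = $4,117.0041
Foxbrook Shire, 4 Sep – 31 Dec 2012: 119 days → $147,000 × 3.7% × 119/366 = $1,768.4180
Total = $5,885.4221

$5,885.42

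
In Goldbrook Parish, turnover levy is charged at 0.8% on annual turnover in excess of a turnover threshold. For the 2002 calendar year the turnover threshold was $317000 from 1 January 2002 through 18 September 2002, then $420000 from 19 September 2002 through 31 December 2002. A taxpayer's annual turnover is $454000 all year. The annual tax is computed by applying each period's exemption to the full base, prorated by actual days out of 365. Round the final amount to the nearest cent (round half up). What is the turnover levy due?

$861.22

1 January – 18 September 2002: 261 days, exemption $317000 → ($454000 − $317000) × 0.8% × 261/365 = $783.7151
19 September – 31 December 2002: 104 days, exemption $420000 → ($454000 − $420000) × 0.8% × 104/365 = $77.5014
Total = $861.2164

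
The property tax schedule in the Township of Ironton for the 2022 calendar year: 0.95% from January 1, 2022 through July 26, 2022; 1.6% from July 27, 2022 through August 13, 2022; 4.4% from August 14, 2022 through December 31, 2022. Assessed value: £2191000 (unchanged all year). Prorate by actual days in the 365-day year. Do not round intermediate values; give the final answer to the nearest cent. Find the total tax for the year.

£50510.05

January 1 – July 26, 2022: 207 days at 0.95% → £2191000 × 0.95% × 207/365 = £11804.3877
July 27 – August 13, 2022: 18 days at 1.6% → £2191000 × 1.6% × 18/365 = £1728.7890
August 14 – December 31, 2022: 140 days at 4.4% → £2191000 × 4.4% × 140/365 = £36976.8767
Total = £50510.0534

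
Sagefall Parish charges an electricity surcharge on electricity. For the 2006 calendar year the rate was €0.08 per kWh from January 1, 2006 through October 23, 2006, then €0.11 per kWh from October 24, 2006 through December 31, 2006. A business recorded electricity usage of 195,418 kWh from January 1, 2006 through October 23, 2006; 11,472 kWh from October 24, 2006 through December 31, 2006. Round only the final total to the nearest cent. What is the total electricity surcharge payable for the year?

January 1 – October 23, 2006: 195,418 kWh at €0.08/kWh → €15,633.44
October 24 – December 31, 2006: 11,472 kWh at €0.11/kWh → €1,261.92

€16,895.36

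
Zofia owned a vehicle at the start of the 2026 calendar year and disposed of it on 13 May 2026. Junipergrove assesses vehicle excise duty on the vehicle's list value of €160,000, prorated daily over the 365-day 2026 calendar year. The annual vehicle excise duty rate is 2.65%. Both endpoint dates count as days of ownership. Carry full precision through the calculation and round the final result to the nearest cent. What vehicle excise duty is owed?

Days held (1 January – 13 May 2026): 133 out of 365
Tax = €160,000 × 2.65% × 133/365 = €1,544.9863

€1,544.99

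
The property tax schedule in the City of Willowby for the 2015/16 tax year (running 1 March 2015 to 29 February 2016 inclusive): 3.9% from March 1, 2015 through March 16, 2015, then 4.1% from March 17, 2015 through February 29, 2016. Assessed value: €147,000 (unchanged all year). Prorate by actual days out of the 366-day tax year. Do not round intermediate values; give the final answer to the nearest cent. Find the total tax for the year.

March 1 – March 16, 2015: 16 days at 3.9% → €147,000 × 3.9% × 16/366 = €250.6230
March 17, 2015 – February 29, 2016: 350 days at 4.1% → €147,000 × 4.1% × 350/366 = €5,763.5246
Total = €6,014.1475

€6,014.15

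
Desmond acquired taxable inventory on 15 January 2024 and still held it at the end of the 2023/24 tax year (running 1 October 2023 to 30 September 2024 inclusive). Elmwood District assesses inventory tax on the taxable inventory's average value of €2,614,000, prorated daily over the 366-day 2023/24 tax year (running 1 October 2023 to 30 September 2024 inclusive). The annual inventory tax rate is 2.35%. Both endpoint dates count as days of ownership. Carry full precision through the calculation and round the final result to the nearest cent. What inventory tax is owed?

€43,638.09

Days held (15 January – 30 September 2024): 260 out of 366
Tax = €2,614,000 × 2.35% × 260/366 = €43,638.0874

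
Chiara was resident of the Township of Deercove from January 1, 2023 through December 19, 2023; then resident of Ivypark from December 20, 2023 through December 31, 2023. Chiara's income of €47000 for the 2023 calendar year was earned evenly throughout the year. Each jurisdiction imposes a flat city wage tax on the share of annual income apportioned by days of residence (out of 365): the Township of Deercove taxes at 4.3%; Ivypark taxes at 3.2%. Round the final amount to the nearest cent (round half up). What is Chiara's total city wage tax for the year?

€2004.00

The Township of Deercove, January 1 – December 19, 2023: 353 days → €47000 × 4.3% × 353/365 = €1954.5562
Ivypark, December 20 – December 31, 2023: 12 days → €47000 × 3.2% × 12/365 = €49.4466
Total = €2004.0027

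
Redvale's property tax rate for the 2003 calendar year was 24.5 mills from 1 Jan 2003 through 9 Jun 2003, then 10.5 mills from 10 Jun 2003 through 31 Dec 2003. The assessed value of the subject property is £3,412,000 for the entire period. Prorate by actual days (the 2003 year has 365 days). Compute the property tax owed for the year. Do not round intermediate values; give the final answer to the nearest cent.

£56,765.40

1 Jan – 9 Jun 2003: 160 days at 24.5 mills → £3,412,000 × 2.45% × 160/365 = £36,643.9452
10 Jun – 31 Dec 2003: 205 days at 10.5 mills → £3,412,000 × 1.05% × 205/365 = £20,121.4521
Total = £56,765.3973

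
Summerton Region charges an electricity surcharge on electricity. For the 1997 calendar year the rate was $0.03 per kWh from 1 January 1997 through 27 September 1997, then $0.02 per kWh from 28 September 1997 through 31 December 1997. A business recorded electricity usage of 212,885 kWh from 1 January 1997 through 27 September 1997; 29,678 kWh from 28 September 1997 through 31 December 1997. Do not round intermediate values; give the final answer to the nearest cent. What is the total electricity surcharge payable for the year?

$6,980.11

1 January – 27 September 1997: 212,885 kWh at $0.03/kWh → $6,386.55
28 September – 31 December 1997: 29,678 kWh at $0.02/kWh → $593.56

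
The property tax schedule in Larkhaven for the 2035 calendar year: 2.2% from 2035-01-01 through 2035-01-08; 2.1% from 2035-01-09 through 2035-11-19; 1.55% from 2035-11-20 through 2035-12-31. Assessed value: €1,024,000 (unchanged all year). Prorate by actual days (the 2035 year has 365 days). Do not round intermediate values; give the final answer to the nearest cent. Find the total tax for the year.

2035-01-01 to 2035-01-08: 8 days at 2.2% → €1,024,000 × 2.2% × 8/365 = €493.7644
2035-01-09 to 2035-11-19: 315 days at 2.1% → €1,024,000 × 2.1% × 315/365 = €18,558.2466
2035-11-20 to 2035-12-31: 42 days at 1.55% → €1,024,000 × 1.55% × 42/365 = €1,826.3671
Total = €20,878.3781

€20,878.38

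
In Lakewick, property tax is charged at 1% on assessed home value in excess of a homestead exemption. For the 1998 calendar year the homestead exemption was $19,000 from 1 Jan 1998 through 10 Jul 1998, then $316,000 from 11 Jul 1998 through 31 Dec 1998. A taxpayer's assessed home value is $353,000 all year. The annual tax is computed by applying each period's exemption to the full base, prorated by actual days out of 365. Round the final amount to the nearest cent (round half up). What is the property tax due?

1 Jan – 10 Jul 1998: 191 days, exemption $19,000 → ($353,000 − $19,000) × 1% × 191/365 = $1,747.7808
11 Jul – 31 Dec 1998: 174 days, exemption $316,000 → ($353,000 − $316,000) × 1% × 174/365 = $176.3836
Total = $1,924.1644

$1,924.16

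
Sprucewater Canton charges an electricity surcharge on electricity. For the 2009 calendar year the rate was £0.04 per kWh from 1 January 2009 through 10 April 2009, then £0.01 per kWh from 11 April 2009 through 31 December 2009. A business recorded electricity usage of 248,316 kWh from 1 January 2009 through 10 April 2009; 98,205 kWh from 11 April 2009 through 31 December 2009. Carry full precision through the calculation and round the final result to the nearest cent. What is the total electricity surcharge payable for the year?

1 January – 10 April 2009: 248,316 kWh at £0.04/kWh → £9,932.64
11 April – 31 December 2009: 98,205 kWh at £0.01/kWh → £982.05

£10,914.69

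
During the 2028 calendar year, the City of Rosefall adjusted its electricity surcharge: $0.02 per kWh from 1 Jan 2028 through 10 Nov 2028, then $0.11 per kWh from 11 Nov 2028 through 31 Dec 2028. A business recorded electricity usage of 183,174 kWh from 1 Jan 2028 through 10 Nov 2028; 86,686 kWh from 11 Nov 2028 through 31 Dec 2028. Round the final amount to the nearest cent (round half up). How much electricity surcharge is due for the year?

$13,198.94

1 Jan – 10 Nov 2028: 183,174 kWh at $0.02/kWh → $3,663.48
11 Nov – 31 Dec 2028: 86,686 kWh at $0.11/kWh → $9,535.46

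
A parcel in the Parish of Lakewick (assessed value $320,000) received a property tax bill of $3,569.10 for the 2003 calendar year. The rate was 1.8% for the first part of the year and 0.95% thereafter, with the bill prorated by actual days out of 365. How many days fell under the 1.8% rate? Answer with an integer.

71 days

Let d = days at the first rate; then 365 − d days at the second rate.
$320,000 × [1.8%·d + 0.95%·(365−d)] / 365 = $3,569.10
Solving gives d = 71, so the new rate took effect on 13 March 2003.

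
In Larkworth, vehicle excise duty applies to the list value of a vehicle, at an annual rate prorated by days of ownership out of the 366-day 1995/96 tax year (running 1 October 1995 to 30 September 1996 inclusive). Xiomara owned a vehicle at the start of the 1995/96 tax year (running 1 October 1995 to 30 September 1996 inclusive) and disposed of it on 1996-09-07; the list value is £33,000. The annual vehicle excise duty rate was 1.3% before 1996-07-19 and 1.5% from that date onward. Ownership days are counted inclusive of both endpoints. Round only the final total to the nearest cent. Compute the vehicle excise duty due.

£411.24

1995-10-01 to 1996-07-18: 292 days at 1.3% → £33,000 × 1.3% × 292/366 = £342.2623
1996-07-19 to 1996-09-07: 51 days at 1.5% → £33,000 × 1.5% × 51/366 = £68.9754
Total = £411.2377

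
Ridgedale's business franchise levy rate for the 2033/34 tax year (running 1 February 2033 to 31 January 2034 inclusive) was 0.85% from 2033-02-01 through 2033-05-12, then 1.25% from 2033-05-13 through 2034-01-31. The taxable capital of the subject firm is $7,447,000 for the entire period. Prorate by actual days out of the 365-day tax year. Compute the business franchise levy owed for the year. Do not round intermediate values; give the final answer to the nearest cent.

$84,844.79

2033-02-01 to 2033-05-12: 101 days at 0.85% → $7,447,000 × 0.85% × 101/365 = $17,515.7521
2033-05-13 to 2034-01-31: 264 days at 1.25% → $7,447,000 × 1.25% × 264/365 = $67,329.0411
Total = $84,844.7932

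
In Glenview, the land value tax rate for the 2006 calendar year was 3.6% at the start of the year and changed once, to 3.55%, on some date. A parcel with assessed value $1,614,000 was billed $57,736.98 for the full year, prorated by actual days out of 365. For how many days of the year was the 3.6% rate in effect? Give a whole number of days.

Let d = days at the first rate; then 365 − d days at the second rate.
$1,614,000 × [3.6%·d + 3.55%·(365−d)] / 365 = $57,736.98
Solving gives d = 199, so the new rate took effect on 19 July 2006.

199 days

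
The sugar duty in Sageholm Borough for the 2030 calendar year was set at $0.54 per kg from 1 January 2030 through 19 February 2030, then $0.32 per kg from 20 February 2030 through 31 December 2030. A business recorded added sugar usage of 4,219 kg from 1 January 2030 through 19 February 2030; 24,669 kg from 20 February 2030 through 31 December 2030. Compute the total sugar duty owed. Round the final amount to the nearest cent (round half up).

$10,172.34

1 January – 19 February 2030: 4,219 kg at $0.54/kg → $2,278.26
20 February – 31 December 2030: 24,669 kg at $0.32/kg → $7,894.08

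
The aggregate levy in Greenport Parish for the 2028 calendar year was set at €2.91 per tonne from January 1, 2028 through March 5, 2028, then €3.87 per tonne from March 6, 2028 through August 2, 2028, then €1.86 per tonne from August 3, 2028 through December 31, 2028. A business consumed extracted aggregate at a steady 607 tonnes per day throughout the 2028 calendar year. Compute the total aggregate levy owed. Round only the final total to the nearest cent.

€637,659.57

January 1 – March 5, 2028: 65 days × 607 tonnes/day = 39,455 tonnes at €2.91/tonne → €114,814.05
March 6 – August 2, 2028: 150 days × 607 tonnes/day = 91,050 tonnes at €3.87/tonne → €352,363.50
August 3 – December 31, 2028: 151 days × 607 tonnes/day = 91,657 tonnes at €1.86/tonne → €170,482.02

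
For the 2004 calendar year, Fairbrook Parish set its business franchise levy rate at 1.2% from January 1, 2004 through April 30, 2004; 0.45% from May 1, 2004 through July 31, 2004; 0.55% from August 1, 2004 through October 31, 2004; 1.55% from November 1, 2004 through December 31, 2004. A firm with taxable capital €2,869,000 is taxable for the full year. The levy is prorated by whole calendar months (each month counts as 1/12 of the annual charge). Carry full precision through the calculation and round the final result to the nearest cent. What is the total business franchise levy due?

January 1 – April 30, 2004: 4 months at 1.2% → €2,869,000 × 1.2% × 4/12 = €11,476.0000
May 1 – July 31, 2004: 3 months at 0.45% → €2,869,000 × 0.45% × 3/12 = €3,227.6250
August 1 – October 31, 2004: 3 months at 0.55% → €2,869,000 × 0.55% × 3/12 = €3,944.8750
November 1 – December 31, 2004: 2 months at 1.55% → €2,869,000 × 1.55% × 2/12 = €7,411.5833
Total = €26,060.0833

€26,060.08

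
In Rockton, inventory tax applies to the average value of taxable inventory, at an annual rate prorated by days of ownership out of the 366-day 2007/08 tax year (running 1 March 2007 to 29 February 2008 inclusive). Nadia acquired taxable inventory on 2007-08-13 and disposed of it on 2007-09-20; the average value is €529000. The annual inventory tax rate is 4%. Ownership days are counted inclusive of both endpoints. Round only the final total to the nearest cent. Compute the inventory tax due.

€2254.75

Days held (2007-08-13 to 2007-09-20): 39 out of 366
Tax = €529000 × 4% × 39/366 = €2254.7541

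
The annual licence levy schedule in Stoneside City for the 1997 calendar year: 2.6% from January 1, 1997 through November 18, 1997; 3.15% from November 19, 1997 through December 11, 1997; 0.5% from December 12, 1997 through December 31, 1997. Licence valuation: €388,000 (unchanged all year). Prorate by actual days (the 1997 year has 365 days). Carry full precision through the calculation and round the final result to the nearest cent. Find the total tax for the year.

January 1 – November 18, 1997: 322 days at 2.6% → €388,000 × 2.6% × 322/365 = €8,899.5507
November 19 – December 11, 1997: 23 days at 3.15% → €388,000 × 3.15% × 23/365 = €770.1534
December 12 – December 31, 1997: 20 days at 0.5% → €388,000 × 0.5% × 20/365 = €106.3014
Total = €9,776.0055

€9,776.01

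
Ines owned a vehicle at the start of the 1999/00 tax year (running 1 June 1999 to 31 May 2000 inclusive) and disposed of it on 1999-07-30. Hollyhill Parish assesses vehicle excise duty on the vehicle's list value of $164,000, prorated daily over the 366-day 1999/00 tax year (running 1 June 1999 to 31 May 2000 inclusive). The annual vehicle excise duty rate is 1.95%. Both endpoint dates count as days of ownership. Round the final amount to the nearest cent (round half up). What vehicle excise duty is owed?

Days held (1999-06-01 to 1999-07-30): 60 out of 366
Tax = $164,000 × 1.95% × 60/366 = $524.2623

$524.26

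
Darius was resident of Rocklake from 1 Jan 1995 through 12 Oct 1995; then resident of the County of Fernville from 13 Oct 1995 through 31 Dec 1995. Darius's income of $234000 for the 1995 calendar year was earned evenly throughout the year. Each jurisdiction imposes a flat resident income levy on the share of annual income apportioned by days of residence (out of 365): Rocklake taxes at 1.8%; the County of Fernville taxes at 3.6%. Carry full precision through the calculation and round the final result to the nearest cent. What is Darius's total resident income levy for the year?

$5135.18

Rocklake, 1 Jan – 12 Oct 1995: 285 days → $234000 × 1.8% × 285/365 = $3288.8219
The County of Fernville, 13 Oct – 31 Dec 1995: 80 days → $234000 × 3.6% × 80/365 = $1846.3562
Total = $5135.1781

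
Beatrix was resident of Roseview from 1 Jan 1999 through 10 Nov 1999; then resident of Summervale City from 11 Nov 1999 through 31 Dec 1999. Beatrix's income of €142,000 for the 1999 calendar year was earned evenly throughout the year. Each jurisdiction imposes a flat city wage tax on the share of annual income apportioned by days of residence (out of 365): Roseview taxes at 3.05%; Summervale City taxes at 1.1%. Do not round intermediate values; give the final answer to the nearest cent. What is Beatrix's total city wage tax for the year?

Roseview, 1 Jan – 10 Nov 1999: 314 days → €142,000 × 3.05% × 314/365 = €3,725.8466
Summervale City, 11 Nov – 31 Dec 1999: 51 days → €142,000 × 1.1% × 51/365 = €218.2521
Total = €3,944.0986

€3,944.10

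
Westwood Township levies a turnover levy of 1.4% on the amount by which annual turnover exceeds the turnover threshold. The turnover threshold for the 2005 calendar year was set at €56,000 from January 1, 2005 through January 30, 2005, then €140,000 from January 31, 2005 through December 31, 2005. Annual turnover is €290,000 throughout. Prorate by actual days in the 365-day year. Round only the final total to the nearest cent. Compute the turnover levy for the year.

January 1 – January 30, 2005: 30 days, exemption €56,000 → (€290,000 − €56,000) × 1.4% × 30/365 = €269.2603
January 31 – December 31, 2005: 335 days, exemption €140,000 → (€290,000 − €140,000) × 1.4% × 335/365 = €1,927.3973
Total = €2,196.6575

€2,196.66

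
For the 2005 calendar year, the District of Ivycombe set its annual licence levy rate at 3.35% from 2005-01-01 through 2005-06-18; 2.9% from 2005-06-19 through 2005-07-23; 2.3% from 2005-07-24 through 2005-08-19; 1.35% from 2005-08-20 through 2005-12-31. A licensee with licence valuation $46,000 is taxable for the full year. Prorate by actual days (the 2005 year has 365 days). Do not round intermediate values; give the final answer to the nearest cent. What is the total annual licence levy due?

2005-01-01 to 2005-06-18: 169 days at 3.35% → $46,000 × 3.35% × 169/365 = $713.5041
2005-06-19 to 2005-07-23: 35 days at 2.9% → $46,000 × 2.9% × 35/365 = $127.9178
2005-07-24 to 2005-08-19: 27 days at 2.3% → $46,000 × 2.3% × 27/365 = $78.2630
2005-08-20 to 2005-12-31: 134 days at 1.35% → $46,000 × 1.35% × 134/365 = $227.9836
Total = $1,147.6685

$1,147.67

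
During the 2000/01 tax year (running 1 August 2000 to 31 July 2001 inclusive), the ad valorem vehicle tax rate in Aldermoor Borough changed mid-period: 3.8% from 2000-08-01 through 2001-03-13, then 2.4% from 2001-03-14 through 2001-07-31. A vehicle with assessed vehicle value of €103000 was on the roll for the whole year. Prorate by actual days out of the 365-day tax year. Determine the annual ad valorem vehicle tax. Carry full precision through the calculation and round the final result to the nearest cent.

2000-08-01 to 2001-03-13: 225 days at 3.8% → €103000 × 3.8% × 225/365 = €2412.7397
2001-03-14 to 2001-07-31: 140 days at 2.4% → €103000 × 2.4% × 140/365 = €948.1644
Total = €3360.9041

€3360.90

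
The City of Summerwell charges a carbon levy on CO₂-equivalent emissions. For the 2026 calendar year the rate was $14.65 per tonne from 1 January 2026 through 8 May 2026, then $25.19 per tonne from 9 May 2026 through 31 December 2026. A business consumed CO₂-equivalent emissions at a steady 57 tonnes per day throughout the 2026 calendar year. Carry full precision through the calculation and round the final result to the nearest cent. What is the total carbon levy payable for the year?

1 January – 8 May 2026: 128 days × 57 tonnes/day = 7,296 tonnes at $14.65/tonne → $106,886.40
9 May – 31 December 2026: 237 days × 57 tonnes/day = 13,509 tonnes at $25.19/tonne → $340,291.71

$447,178.11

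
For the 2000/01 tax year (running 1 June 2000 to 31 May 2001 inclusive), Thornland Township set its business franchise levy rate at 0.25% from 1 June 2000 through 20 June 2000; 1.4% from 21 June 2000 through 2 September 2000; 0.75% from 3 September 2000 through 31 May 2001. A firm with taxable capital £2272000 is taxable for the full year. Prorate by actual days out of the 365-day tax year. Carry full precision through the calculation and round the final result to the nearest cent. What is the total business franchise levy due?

1 June – 20 June 2000: 20 days at 0.25% → £2272000 × 0.25% × 20/365 = £311.2329
21 June – 2 September 2000: 74 days at 1.4% → £2272000 × 1.4% × 74/365 = £6448.7452
3 September 2000 – 31 May 2001: 271 days at 0.75% → £2272000 × 0.75% × 271/365 = £12651.6164
Total = £19411.5945

£19411.59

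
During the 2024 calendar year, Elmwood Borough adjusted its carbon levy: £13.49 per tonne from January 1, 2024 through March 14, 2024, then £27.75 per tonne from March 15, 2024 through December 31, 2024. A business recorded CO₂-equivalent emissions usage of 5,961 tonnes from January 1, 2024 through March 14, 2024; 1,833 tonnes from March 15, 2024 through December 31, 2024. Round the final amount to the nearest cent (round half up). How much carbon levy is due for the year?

£131,279.64

January 1 – March 14, 2024: 5,961 tonnes at £13.49/tonne → £80,413.89
March 15 – December 31, 2024: 1,833 tonnes at £27.75/tonne → £50,865.75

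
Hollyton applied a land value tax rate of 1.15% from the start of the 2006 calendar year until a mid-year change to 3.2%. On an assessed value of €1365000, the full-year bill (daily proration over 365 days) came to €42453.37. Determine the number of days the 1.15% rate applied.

16 days

Let d = days at the first rate; then 365 − d days at the second rate.
€1365000 × [1.15%·d + 3.2%·(365−d)] / 365 = €42453.37
Solving gives d = 16, so the new rate took effect on 17 January 2006.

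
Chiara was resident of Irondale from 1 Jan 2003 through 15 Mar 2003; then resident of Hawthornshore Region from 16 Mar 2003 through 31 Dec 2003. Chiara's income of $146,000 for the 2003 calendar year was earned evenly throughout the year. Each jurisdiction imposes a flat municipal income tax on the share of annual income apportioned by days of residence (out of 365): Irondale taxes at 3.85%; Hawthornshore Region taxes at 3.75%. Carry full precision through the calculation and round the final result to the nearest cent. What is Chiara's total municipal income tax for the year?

Irondale, 1 Jan – 15 Mar 2003: 74 days → $146,000 × 3.85% × 74/365 = $1,139.6000
Hawthornshore Region, 16 Mar – 31 Dec 2003: 291 days → $146,000 × 3.75% × 291/365 = $4,365.0000
Total = $5,504.6000

$5,504.60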